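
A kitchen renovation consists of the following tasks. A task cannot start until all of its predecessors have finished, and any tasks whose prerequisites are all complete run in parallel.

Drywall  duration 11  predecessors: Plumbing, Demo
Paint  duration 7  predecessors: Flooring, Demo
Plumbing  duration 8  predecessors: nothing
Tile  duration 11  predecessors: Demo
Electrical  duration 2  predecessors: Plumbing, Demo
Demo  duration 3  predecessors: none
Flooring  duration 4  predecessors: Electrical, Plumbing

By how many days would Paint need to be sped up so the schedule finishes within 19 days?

Current finish: 21 days; target: 19.
Paint is on every critical path, so each day cut from Paint cuts the finish by one (this holds down to a finish of 19).
Need 21 − 19 = 2 days off Paint → Paint becomes 5 days, finish becomes 19.

2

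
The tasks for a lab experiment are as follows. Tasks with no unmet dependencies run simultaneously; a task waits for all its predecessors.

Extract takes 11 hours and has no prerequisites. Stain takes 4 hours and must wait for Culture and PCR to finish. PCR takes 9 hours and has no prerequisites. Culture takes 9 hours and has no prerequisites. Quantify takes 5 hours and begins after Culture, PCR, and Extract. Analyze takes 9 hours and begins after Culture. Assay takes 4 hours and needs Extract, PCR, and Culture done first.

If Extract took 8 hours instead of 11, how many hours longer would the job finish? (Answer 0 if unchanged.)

The binding path is Culture→Analyze = 9+9 = 18; finish at 18 hours.
The longest path through Extract is only 16 hours, so Extract has float 2.
No other chain overtakes it, so the finish is 18 hours.
Change in finish: 18 − 18 = +0 hours.

0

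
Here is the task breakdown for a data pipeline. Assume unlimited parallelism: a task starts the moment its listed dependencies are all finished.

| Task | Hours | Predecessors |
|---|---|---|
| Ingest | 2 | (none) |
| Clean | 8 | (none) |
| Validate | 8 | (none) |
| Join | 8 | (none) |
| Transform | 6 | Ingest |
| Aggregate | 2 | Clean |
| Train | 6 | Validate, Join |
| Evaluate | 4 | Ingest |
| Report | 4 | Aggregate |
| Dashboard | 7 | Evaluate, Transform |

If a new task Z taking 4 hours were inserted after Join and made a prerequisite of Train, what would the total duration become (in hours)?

18

Originally the data pipeline takes 15 hours.
With Z inserted, Train now waits for max(Validate, Join, Z).
New critical path: Join→Z→Train = 8+4+6 = 18 ⇒ 18 hours.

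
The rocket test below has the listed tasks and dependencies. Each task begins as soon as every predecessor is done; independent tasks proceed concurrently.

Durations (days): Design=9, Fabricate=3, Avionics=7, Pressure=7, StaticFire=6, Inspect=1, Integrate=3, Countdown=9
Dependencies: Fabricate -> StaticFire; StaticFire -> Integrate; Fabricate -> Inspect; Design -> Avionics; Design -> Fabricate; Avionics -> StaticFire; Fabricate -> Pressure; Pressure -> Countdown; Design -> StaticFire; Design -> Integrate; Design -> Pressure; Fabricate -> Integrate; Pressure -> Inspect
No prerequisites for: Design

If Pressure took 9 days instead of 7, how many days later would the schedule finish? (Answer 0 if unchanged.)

2

As given, the longest chain is Design→Fabricate→Pressure→Countdown = 9+3+7+9 = 28, so the finish is 28 days.
Pressure lies on that path, so at 9 days the path becomes 30 days.
No other chain overtakes it, so the finish is 30 days.
Change in finish: 30 − 28 = +2 days.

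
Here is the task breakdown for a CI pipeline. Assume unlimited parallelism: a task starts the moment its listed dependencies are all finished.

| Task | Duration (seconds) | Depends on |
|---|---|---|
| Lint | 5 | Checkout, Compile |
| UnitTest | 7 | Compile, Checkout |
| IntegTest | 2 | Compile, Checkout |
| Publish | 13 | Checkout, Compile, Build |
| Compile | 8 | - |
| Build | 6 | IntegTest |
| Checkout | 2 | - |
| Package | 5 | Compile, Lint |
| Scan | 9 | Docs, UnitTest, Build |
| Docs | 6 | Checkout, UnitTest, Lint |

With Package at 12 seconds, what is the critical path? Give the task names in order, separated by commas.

Actual critical path: Compile→UnitTest→Docs→Scan = 8+7+6+9 = 30 ⇒ 30 seconds.
Package has 12 seconds of float (longest path through it is 18).
The critical path is still Compile→UnitTest→Docs→Scan; finish is now 30 seconds.

Compile, UnitTest, Docs, Scan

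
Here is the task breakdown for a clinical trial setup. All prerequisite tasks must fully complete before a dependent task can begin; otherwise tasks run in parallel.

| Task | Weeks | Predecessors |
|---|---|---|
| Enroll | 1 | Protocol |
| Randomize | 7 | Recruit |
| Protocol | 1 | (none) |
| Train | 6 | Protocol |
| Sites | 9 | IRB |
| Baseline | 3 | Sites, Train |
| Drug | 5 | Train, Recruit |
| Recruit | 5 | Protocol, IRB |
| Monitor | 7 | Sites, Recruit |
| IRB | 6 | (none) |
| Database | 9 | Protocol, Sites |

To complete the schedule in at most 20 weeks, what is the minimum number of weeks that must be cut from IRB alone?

Current finish: 24 weeks; target: 20.
IRB is on every critical path, so each week cut from IRB cuts the finish by one (this holds down to a finish of 19).
Need 24 − 20 = 4 weeks off IRB → IRB becomes 2 weeks, finish becomes 20.

4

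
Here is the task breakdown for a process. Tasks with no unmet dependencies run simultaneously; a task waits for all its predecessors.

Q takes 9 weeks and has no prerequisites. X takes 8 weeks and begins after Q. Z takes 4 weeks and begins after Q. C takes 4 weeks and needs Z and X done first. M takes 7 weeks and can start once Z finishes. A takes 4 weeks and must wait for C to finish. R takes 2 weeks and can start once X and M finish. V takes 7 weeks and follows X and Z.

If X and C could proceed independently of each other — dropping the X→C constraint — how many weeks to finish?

24

Original critical path: Q→X→C→A = 9+8+4+4 = 25 ⇒ 25 weeks.
Without X→C, C's earliest start moves from 17 to 13.
New critical path: Q→X→V = 9+8+7 = 24 ⇒ 24 weeks.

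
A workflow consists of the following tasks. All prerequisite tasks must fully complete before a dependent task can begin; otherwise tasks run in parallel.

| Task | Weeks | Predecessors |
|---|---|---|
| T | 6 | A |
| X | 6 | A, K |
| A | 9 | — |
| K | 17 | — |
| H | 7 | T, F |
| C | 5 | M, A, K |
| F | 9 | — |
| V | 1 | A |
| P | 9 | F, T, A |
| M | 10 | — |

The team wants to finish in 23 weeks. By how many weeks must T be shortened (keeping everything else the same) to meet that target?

1

Current finish: 24 weeks; target: 23.
T is on every critical path, so each week cut from T cuts the finish by one (this holds down to a finish of 23).
Need 24 − 23 = 1 week off T → T becomes 5 weeks, finish becomes 23.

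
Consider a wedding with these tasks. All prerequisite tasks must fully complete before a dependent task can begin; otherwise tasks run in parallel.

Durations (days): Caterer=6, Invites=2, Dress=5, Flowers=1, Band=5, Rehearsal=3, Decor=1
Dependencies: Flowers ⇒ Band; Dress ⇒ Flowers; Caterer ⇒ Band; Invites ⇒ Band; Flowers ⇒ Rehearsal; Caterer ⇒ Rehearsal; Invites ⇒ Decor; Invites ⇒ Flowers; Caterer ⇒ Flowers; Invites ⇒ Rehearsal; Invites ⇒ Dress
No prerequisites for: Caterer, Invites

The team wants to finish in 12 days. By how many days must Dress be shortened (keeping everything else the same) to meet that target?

1

Current finish: 13 days; target: 12.
Dress is on every critical path, so each day cut from Dress cuts the finish by one (this holds down to a finish of 12).
Need 13 − 12 = 1 day off Dress → Dress becomes 4 days, finish becomes 12.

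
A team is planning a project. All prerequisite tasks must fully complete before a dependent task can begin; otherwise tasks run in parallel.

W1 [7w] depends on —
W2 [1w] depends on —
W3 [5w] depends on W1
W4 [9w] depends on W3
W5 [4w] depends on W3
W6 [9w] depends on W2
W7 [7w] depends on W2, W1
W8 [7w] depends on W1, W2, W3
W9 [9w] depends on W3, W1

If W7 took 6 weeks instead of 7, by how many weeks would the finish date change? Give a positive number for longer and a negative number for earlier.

0

Critical path before the change: W1→W3→W4 = 7+5+9 = 21 giving 21 weeks.
The longest path through W7 is only 14 weeks, so W7 has float 7.
No other chain overtakes it, so the finish is 21 weeks.
Change in finish: 21 − 21 = +0 weeks.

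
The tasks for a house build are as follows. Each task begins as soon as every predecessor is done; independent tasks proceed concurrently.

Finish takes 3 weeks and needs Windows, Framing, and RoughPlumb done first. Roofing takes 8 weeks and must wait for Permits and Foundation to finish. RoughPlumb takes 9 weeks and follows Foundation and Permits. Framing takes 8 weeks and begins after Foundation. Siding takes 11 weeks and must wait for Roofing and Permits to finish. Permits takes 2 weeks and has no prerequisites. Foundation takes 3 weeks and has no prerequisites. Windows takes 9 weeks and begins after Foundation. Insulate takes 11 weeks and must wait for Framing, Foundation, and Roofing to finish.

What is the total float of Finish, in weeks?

Critical path: Foundation→Framing→Insulate = 3+8+11 = 22, so the finish is 22 weeks.
Finish finishes as early as 15 and must finish by 22.
Slack of Finish = 19 − 12 = 7 weeks.

7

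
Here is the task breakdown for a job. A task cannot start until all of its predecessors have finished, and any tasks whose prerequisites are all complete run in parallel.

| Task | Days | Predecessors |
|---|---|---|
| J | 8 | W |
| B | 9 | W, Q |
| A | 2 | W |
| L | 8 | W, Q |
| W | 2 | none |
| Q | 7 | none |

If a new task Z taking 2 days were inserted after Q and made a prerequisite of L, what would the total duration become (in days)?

17

Originally the project takes 16 days.
With Z inserted, L now waits for max(W, Q, Z).
New critical path: Q→Z→L = 7+2+8 = 17 ⇒ 17 days.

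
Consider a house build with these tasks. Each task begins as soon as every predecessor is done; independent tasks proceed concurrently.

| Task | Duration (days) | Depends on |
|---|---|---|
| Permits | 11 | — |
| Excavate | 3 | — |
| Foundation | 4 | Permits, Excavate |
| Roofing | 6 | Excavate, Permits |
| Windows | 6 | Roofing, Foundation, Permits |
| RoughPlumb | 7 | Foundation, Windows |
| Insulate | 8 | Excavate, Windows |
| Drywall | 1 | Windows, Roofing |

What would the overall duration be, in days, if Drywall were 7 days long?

Actual critical path: Permits→Roofing→Windows→Insulate = 11+6+6+8 = 31 ⇒ 31 days.
Drywall has 7 days of float (longest path through it is 24).
No other chain overtakes it, so the finish is 31 days.

31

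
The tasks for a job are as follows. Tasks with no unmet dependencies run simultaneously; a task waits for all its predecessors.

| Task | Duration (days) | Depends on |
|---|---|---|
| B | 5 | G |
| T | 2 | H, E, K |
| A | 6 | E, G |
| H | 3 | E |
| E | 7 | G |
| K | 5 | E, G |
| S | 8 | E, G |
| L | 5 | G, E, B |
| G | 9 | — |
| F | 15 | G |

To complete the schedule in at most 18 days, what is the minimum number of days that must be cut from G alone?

Current finish: 24 days; target: 18.
G is on every critical path, so each day cut from G cuts the finish by one (this holds down to a finish of 16).
Need 24 − 18 = 6 days off G → G becomes 3 days, finish becomes 18.

6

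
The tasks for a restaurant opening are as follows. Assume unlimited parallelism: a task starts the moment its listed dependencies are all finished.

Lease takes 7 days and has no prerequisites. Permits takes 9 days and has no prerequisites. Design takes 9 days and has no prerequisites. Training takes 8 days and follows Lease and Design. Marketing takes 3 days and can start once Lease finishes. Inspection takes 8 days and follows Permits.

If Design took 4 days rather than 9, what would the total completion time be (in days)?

Critical path before the change: Design→Training = 9+8 = 17 giving 17 days.
Design lies on that path, so at 4 days the path becomes 12 days.
Now Permits→Inspection = 9+8 = 17 is longest, so the finish becomes 17 days.

17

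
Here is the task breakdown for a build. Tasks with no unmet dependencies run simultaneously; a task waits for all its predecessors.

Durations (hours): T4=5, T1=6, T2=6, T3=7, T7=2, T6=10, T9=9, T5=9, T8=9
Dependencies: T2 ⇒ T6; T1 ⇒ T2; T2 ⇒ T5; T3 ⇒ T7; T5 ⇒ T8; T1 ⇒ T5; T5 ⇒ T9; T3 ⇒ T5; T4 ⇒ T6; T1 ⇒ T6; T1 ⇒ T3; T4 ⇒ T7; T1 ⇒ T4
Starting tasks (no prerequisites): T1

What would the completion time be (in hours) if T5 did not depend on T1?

31

With the dependency in place, T1→T3→T5→T8 = 6+7+9+9 = 31 sets the finish at 31 hours.
Dropping T1→T5 doesn't change T5's earliest start (13); another predecessor still binds.
New critical path: T1→T3→T5→T8 = 6+7+9+9 = 31 ⇒ 31 hours.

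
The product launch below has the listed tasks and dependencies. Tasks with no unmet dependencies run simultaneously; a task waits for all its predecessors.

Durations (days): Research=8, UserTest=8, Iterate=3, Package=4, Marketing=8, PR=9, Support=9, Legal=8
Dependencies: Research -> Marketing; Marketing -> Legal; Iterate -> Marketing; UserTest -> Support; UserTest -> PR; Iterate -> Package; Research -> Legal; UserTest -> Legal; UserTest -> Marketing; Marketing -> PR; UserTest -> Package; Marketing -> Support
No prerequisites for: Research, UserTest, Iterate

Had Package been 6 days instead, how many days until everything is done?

Actual critical path: Research→Marketing→PR = 8+8+9 = 25 ⇒ 25 days.
Package is off the critical path — its longest chain is 12 days, giving 13 of slack.
No other chain overtakes it, so the finish is 25 days.

25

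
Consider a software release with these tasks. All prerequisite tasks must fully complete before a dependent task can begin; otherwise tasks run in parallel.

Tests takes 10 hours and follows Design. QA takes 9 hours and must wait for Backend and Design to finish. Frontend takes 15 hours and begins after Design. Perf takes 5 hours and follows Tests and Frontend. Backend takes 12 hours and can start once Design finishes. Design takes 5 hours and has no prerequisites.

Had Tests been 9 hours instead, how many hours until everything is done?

Actual critical path: Design→Backend→QA = 5+12+9 = 26 ⇒ 26 hours.
Tests has 6 hours of float (longest path through it is 20).
That remains the longest chain; total 26 hours.

26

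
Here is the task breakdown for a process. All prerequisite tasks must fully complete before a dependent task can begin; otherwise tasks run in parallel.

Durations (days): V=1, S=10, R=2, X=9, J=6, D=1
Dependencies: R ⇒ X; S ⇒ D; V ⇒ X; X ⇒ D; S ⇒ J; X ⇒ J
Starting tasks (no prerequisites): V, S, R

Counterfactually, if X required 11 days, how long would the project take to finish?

As given, the longest chain is R→X→J = 2+9+6 = 17, so the finish is 17 days.
X is on the critical path; changing it to 11 makes that path 19 days.
The critical path is still R→X→J; finish is now 19 days.

19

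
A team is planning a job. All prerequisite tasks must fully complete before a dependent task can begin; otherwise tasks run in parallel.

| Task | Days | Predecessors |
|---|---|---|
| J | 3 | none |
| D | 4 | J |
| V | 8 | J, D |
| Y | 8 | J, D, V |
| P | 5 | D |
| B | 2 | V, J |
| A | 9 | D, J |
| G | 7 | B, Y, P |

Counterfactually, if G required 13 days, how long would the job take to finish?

The binding path is J→D→V→Y→G = 3+4+8+8+7 = 30; finish at 30 days.
G is on the critical path; changing it to 13 makes that path 36 days.
No other chain overtakes it, so the finish is 36 days.

36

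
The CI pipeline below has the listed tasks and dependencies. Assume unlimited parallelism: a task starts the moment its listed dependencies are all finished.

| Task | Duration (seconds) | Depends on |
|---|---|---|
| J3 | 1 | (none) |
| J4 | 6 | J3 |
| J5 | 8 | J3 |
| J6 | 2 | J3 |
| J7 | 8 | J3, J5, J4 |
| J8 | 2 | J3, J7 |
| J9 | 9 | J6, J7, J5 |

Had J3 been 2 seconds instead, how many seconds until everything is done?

27

As given, the longest chain is J3→J5→J7→J9 = 1+8+8+9 = 26, so the finish is 26 seconds.
J3 is on the critical path; changing it to 2 makes that path 27 seconds.
That remains the longest chain; total 27 seconds.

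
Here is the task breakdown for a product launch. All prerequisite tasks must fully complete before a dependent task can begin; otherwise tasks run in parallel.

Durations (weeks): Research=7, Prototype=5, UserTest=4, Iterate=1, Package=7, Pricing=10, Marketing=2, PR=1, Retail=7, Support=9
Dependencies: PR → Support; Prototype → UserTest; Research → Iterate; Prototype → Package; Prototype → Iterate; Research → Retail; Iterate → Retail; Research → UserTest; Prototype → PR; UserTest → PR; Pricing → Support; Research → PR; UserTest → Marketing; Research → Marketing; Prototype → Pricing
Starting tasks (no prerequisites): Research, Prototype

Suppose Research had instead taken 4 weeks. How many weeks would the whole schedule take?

24

Baseline: Prototype→Pricing→Support = 5+10+9 = 24 → 24 weeks.
Research is off the critical path — its longest chain is 21 weeks, giving 3 of slack.
That remains the longest chain; total 24 weeks.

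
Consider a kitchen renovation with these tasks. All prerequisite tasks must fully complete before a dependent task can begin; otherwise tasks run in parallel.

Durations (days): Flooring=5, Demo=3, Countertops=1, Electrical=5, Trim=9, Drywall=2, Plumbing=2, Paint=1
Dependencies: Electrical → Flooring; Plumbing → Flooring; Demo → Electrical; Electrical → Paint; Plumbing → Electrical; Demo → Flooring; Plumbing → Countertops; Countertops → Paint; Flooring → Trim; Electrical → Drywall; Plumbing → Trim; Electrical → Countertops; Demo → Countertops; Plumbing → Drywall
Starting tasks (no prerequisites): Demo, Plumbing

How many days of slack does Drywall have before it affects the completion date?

Critical path: Demo→Electrical→Flooring→Trim = 3+5+5+9 = 22, so the finish is 22 days.
The longest chain containing Drywall totals 10 days.
Float = 22 − 10 = 12.

12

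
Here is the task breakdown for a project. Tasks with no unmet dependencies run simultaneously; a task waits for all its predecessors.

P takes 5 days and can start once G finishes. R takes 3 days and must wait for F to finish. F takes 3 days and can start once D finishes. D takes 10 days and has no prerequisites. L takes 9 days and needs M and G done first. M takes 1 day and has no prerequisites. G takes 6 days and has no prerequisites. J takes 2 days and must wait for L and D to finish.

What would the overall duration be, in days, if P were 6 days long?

17

Actual critical path: G→L→J = 6+9+2 = 17 ⇒ 17 days.
P is off the critical path — its longest chain is 11 days, giving 6 of slack.
No other chain overtakes it, so the finish is 17 days.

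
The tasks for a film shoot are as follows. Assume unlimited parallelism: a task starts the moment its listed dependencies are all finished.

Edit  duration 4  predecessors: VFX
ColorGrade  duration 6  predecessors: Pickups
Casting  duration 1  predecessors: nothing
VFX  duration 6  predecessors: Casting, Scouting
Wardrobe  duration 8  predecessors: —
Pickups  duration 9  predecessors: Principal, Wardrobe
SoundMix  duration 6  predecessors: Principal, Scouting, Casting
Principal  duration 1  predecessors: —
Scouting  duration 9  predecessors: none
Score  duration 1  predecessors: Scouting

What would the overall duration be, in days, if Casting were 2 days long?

As given, the longest chain is Wardrobe→Pickups→ColorGrade = 8+9+6 = 23, so the finish is 23 days.
The longest path through Casting is only 11 days, so Casting has float 12.
That remains the longest chain; total 23 days.

23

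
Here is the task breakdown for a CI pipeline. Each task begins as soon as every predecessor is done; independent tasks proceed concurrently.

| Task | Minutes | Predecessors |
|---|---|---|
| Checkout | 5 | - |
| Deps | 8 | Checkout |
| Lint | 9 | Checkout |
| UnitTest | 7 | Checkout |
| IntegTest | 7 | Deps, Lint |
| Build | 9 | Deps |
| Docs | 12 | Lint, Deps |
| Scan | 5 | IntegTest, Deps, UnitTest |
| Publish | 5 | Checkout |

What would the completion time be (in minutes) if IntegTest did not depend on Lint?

With the dependency in place, Checkout→Lint→IntegTest→Scan = 5+9+7+5 = 26 sets the finish at 26 minutes.
Without Lint→IntegTest, IntegTest's earliest start moves from 14 to 13.
New critical path: Checkout→Lint→Docs = 5+9+12 = 26 ⇒ 26 minutes.

26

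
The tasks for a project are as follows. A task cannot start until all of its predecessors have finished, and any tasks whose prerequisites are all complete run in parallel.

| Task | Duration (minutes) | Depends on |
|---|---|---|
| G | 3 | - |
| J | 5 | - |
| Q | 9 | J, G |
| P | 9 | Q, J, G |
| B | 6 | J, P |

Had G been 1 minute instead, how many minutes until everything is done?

29

Actual critical path: J→Q→P→B = 5+9+9+6 = 29 ⇒ 29 minutes.
G is off the critical path — its longest chain is 27 minutes, giving 2 of slack.
That remains the longest chain; total 29 minutes.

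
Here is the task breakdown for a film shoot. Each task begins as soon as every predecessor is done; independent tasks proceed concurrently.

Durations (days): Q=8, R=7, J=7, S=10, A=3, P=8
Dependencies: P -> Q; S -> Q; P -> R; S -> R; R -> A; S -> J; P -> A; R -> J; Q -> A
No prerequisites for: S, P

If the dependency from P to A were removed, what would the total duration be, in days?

Before: longest chain S→R→J = 10+7+7 = 24, finish 24.
Dropping P→A doesn't change A's earliest start (18); another predecessor still binds.
After: S→R→J = 10+7+7 = 24 → 24 days.

24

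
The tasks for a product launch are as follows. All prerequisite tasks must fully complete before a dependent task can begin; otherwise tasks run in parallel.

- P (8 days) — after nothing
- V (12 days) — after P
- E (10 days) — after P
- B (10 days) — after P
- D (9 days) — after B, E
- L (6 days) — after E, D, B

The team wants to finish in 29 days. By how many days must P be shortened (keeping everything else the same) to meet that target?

Current finish: 33 days; target: 29.
P is on every critical path, so each day cut from P cuts the finish by one (this holds down to a finish of 26).
Need 33 − 29 = 4 days off P → P becomes 4 days, finish becomes 29.

4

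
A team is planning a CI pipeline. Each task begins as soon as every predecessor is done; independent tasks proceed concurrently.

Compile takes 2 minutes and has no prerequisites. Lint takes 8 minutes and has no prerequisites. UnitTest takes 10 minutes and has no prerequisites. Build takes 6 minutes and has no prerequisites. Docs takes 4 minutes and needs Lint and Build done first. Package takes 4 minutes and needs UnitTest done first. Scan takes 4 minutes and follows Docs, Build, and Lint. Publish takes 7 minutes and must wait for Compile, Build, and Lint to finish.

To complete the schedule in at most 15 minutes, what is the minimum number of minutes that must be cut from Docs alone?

1

Current finish: 16 minutes; target: 15.
Docs is on every critical path, so each minute cut from Docs cuts the finish by one (this holds down to a finish of 15).
Need 16 − 15 = 1 minute off Docs → Docs becomes 3 minutes, finish becomes 15.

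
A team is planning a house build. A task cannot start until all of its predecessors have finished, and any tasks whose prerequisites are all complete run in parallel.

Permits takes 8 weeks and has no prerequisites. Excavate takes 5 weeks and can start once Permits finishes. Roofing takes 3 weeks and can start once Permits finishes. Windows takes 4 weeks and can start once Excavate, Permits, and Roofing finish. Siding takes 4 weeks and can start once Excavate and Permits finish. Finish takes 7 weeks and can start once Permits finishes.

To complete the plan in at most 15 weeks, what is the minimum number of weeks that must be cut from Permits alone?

Current finish: 17 weeks; target: 15.
Permits is on every critical path, so each week cut from Permits cuts the finish by one (this holds down to a finish of 10).
Need 17 − 15 = 2 weeks off Permits → Permits becomes 6 weeks, finish becomes 15.

2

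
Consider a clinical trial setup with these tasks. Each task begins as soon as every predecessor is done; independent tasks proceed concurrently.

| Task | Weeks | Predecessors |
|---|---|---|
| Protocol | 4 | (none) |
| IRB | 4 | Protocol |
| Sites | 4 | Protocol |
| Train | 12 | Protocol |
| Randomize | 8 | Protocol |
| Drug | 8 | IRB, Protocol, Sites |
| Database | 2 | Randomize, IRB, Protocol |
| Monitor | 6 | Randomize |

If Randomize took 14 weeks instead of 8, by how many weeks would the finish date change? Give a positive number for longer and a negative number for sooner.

6

As given, the longest chain is Protocol→Randomize→Monitor = 4+8+6 = 18, so the finish is 18 weeks.
Randomize is on the critical path; changing it to 14 makes that path 24 weeks.
The critical path is still Protocol→Randomize→Monitor; finish is now 24 weeks.
Change in finish: 24 − 18 = +6 weeks.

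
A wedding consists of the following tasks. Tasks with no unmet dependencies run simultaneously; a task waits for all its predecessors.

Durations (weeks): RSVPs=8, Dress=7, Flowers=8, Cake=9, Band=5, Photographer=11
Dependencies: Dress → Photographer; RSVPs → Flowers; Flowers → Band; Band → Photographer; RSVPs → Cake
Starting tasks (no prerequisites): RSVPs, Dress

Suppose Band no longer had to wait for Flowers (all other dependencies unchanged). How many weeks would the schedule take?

Before: longest chain RSVPs→Flowers→Band→Photographer = 8+8+5+11 = 32, finish 32.
Without Flowers→Band, Band's earliest start moves from 16 to 0.
New critical path: Dress→Photographer = 7+11 = 18 ⇒ 18 weeks.

18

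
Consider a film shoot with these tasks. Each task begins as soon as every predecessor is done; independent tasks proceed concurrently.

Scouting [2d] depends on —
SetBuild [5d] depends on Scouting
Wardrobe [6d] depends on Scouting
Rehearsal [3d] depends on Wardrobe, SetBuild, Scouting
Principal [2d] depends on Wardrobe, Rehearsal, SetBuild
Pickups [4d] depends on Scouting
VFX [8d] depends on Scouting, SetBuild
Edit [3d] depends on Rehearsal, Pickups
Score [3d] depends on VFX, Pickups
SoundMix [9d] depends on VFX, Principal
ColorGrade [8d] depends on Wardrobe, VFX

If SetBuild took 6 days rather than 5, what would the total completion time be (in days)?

25

The binding path is Scouting→SetBuild→VFX→SoundMix = 2+5+8+9 = 24; finish at 24 days.
SetBuild is on the critical path; changing it to 6 makes that path 25 days.
No other chain overtakes it, so the finish is 25 days.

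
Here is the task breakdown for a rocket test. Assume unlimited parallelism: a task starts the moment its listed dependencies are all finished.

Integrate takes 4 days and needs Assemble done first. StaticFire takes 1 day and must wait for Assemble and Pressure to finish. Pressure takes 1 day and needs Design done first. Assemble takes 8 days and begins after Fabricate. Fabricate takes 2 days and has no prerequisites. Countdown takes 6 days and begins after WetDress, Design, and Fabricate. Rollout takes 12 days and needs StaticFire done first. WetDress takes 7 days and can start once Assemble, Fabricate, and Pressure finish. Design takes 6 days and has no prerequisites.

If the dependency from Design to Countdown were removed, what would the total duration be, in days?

23

Before: longest chain Fabricate→Assemble→WetDress→Countdown = 2+8+7+6 = 23, finish 23.
Dropping Design→Countdown doesn't change Countdown's earliest start (17); another predecessor still binds.
After: Fabricate→Assemble→WetDress→Countdown = 2+8+7+6 = 23 → 23 days.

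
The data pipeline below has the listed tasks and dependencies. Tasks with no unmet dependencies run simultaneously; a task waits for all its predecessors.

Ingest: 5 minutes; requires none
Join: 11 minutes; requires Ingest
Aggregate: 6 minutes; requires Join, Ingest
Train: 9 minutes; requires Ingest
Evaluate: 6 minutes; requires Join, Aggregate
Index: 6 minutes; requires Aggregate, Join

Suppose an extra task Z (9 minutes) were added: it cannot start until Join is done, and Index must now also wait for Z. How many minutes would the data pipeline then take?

Originally the data pipeline takes 28 minutes.
With Z inserted, Index now waits for max(Aggregate, Join, Z).
New critical path: Ingest→Join→Z→Index = 5+11+9+6 = 31 ⇒ 31 minutes.

31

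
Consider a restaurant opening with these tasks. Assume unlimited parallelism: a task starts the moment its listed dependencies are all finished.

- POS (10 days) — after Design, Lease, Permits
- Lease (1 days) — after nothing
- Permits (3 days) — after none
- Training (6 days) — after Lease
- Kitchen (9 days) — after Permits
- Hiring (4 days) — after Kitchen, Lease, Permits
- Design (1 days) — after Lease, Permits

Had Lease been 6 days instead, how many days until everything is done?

Baseline: Permits→Kitchen→Hiring = 3+9+4 = 16 → 16 days.
Lease is off the critical path — its longest chain is 12 days, giving 4 of slack.
The binding chain switches to Lease→Design→POS = 6+1+10 = 17; finish 17 days.

17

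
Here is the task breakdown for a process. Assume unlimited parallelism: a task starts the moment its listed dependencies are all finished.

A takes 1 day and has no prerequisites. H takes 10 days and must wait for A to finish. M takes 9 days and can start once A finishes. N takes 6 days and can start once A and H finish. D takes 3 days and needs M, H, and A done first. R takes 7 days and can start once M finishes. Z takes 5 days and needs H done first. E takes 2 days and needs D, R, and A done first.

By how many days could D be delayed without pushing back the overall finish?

A→M→R→E = 1+9+7+2 = 19 sets the makespan at 19 days.
The longest chain containing D totals 16 days.
Slack of D = 14 − 11 = 3 days.

3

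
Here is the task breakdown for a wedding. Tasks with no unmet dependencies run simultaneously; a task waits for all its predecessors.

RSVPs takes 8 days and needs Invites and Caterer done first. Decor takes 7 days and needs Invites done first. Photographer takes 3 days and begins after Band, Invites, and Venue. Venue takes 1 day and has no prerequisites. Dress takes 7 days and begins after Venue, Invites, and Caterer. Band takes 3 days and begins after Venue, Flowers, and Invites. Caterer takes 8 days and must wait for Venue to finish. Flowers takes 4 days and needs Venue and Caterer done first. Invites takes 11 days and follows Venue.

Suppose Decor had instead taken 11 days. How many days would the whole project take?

The binding path is Venue→Invites→RSVPs = 1+11+8 = 20; finish at 20 days.
Decor is off the critical path — its longest chain is 19 days, giving 1 of slack.
New critical path: Venue→Invites→Decor = 1+11+11 = 23 ⇒ 23 days.

23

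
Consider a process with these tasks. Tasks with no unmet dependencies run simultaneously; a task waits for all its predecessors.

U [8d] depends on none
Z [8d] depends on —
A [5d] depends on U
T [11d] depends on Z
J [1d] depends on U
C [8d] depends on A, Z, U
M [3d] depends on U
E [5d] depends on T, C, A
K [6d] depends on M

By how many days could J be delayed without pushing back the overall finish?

17

The longest chain is U→A→C→E = 8+5+8+5 = 26; overall finish 26 days.
Longest path through J: 9 days (earliest finish 9, latest finish 26).
So J can slip 26 − 9 = 17 days.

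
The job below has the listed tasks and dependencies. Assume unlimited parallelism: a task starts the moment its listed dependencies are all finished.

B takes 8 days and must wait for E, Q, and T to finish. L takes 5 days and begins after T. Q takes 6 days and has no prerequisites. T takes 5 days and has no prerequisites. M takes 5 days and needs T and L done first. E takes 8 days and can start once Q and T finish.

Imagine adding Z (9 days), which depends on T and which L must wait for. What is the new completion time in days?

Originally the job takes 22 days.
With Z inserted, L now waits for max(T, Z).
New critical path: T→Z→L→M = 5+9+5+5 = 24 ⇒ 24 days.

24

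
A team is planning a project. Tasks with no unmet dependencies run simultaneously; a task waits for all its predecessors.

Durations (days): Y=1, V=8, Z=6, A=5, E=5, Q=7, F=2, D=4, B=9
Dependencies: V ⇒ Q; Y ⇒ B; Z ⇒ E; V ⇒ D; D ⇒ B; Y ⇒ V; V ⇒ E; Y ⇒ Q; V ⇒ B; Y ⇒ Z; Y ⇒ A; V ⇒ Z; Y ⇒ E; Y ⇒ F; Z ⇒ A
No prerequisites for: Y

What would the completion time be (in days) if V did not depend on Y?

21

With the dependency in place, Y→V→D→B = 1+8+4+9 = 22 sets the finish at 22 days.
Without Y→V, V's earliest start moves from 1 to 0.
The longest chain is now V→D→B = 8+4+9 = 21, so the project takes 21 days.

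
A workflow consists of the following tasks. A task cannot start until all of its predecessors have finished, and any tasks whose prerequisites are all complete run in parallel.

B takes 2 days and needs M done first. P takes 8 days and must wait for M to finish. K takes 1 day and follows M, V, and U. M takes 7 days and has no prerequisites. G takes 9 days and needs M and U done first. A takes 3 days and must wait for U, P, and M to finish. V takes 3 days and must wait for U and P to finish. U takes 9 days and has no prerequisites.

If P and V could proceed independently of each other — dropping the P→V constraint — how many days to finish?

Original critical path: M→P→V→K = 7+8+3+1 = 19 ⇒ 19 days.
Without P→V, V's earliest start moves from 15 to 9.
The longest chain is now U→G = 9+9 = 18, so the plan takes 18 days.

18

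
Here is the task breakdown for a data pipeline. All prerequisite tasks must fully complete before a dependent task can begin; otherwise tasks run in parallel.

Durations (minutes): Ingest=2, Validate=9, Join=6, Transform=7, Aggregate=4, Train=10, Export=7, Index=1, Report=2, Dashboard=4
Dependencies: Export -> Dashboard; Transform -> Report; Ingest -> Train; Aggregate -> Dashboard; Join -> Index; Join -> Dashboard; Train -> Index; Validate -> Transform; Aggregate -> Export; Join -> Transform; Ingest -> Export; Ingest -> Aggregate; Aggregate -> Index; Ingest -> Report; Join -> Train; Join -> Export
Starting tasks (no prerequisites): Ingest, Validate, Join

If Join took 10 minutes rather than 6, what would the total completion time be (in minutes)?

Actual critical path: Validate→Transform→Report = 9+7+2 = 18 ⇒ 18 minutes.
Join is off the critical path — its longest chain is 17 minutes, giving 1 of slack.
New critical path: Join→Train→Index = 10+10+1 = 21 ⇒ 21 minutes.

21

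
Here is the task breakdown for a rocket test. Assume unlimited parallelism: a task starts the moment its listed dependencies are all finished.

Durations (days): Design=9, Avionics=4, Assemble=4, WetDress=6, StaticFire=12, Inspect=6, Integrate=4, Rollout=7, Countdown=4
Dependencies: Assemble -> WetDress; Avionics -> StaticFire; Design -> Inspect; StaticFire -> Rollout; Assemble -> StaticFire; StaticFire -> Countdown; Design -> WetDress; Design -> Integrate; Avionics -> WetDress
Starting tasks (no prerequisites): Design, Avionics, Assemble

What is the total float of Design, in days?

Critical path: Avionics→StaticFire→Rollout = 4+12+7 = 23, so the finish is 23 days.
Longest path through Design: 15 days (earliest finish 9, latest finish 17).
Float = 23 − 15 = 8.

8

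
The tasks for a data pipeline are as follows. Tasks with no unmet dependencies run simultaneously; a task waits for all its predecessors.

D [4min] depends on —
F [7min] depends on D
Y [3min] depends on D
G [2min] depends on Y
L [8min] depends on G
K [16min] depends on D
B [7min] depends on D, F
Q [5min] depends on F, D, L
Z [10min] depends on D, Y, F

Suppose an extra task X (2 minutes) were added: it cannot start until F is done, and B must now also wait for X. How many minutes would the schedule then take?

22

Originally the schedule takes 22 minutes.
With X inserted, B now waits for max(D, F, X).
New critical path: D→Y→G→L→Q = 4+3+2+8+5 = 22 ⇒ 22 minutes.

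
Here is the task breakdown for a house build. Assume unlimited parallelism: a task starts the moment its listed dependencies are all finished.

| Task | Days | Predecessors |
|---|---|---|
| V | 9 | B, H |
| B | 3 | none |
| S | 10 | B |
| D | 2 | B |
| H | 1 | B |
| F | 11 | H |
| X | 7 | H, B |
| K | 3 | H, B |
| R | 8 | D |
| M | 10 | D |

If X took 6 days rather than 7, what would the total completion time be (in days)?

15

Critical path before the change: B→H→F = 3+1+11 = 15 giving 15 days.
X has 4 days of float (longest path through it is 11).
The critical path is still B→H→F; finish is now 15 days.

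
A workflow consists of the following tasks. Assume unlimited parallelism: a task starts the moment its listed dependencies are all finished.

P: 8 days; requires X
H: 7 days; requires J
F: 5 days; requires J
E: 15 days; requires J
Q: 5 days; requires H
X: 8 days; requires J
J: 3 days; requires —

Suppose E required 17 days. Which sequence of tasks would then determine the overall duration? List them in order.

Actual critical path: J→X→P = 3+8+8 = 19 ⇒ 19 days.
E has 1 day of float (longest path through it is 18).
Now J→E = 3+17 = 20 is longest, so the finish becomes 20 days.

J, E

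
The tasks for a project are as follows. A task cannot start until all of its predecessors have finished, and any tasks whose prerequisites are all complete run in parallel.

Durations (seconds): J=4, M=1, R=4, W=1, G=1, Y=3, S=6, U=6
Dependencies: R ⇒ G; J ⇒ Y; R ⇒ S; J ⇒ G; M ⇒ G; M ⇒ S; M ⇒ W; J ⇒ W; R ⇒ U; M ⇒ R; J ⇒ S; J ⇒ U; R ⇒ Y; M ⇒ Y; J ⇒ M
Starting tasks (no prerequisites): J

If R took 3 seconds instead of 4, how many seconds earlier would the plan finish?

Baseline: J→M→R→S = 4+1+4+6 = 15 → 15 seconds.
R is on the critical path; changing it to 3 makes that path 14 seconds.
The critical path is still J→M→R→S; finish is now 14 seconds.
Change in finish: 14 − 15 = -1 seconds.

1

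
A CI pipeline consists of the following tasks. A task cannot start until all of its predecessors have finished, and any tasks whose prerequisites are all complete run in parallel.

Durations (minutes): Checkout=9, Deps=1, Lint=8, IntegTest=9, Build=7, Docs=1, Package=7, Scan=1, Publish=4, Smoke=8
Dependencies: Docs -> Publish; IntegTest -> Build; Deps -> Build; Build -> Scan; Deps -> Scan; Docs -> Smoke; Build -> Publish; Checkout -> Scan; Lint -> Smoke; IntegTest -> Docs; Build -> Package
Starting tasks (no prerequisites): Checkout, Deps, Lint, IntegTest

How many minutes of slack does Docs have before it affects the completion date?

The longest chain is IntegTest→Build→Package = 9+7+7 = 23; overall finish 23 minutes.
Longest path through Docs: 18 minutes (earliest finish 10, latest finish 15).
Float = 23 − 18 = 5.

5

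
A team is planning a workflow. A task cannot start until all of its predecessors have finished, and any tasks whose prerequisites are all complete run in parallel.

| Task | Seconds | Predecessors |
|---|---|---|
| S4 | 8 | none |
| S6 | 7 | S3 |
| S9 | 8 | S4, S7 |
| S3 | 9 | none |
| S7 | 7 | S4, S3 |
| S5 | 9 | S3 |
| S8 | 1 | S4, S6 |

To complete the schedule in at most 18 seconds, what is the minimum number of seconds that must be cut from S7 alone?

Current finish: 24 seconds; target: 18.
S7 is on every critical path, so each second cut from S7 cuts the finish by one (this holds down to a finish of 18).
Need 24 − 18 = 6 seconds off S7 → S7 becomes 1 second, finish becomes 18.

6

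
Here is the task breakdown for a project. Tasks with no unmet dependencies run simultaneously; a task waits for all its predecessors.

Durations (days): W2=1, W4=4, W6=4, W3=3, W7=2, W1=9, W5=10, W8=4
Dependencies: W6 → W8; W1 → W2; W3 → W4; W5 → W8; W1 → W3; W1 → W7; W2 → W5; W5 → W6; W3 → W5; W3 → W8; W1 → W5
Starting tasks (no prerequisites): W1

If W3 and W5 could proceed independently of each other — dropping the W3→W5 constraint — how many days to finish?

Original critical path: W1→W3→W5→W6→W8 = 9+3+10+4+4 = 30 ⇒ 30 days.
Without W3→W5, W5's earliest start moves from 12 to 10.
New critical path: W1→W2→W5→W6→W8 = 9+1+10+4+4 = 28 ⇒ 28 days.

28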